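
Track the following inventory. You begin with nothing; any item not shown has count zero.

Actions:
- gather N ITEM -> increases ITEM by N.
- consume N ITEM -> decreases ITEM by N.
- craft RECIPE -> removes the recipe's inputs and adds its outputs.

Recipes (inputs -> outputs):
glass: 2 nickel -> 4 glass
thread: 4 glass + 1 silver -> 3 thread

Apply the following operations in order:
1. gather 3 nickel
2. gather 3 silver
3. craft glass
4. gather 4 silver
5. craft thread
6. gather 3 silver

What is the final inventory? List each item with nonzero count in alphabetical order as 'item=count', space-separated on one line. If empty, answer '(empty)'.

Answer: nickel=1 silver=9 thread=3

Derivation:
After 1 (gather 3 nickel): nickel=3
After 2 (gather 3 silver): nickel=3 silver=3
After 3 (craft glass): glass=4 nickel=1 silver=3
After 4 (gather 4 silver): glass=4 nickel=1 silver=7
After 5 (craft thread): nickel=1 silver=6 thread=3
After 6 (gather 3 silver): nickel=1 silver=9 thread=3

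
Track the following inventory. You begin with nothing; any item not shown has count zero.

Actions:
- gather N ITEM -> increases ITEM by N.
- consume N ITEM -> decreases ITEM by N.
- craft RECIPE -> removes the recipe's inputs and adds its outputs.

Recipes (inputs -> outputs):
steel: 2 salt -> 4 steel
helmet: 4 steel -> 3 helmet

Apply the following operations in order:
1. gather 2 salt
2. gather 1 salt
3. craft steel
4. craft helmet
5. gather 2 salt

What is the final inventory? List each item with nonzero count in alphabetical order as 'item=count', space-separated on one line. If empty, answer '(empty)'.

Answer: helmet=3 salt=3

Derivation:
After 1 (gather 2 salt): salt=2
After 2 (gather 1 salt): salt=3
After 3 (craft steel): salt=1 steel=4
After 4 (craft helmet): helmet=3 salt=1
After 5 (gather 2 salt): helmet=3 salt=3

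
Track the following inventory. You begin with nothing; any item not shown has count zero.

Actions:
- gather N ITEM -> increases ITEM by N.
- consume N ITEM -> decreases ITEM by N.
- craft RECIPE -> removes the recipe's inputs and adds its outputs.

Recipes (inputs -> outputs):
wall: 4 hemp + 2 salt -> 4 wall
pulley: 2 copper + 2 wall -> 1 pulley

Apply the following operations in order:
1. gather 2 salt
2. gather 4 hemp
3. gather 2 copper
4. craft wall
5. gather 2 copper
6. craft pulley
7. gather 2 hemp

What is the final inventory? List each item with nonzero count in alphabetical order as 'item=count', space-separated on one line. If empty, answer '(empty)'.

After 1 (gather 2 salt): salt=2
After 2 (gather 4 hemp): hemp=4 salt=2
After 3 (gather 2 copper): copper=2 hemp=4 salt=2
After 4 (craft wall): copper=2 wall=4
After 5 (gather 2 copper): copper=4 wall=4
After 6 (craft pulley): copper=2 pulley=1 wall=2
After 7 (gather 2 hemp): copper=2 hemp=2 pulley=1 wall=2

Answer: copper=2 hemp=2 pulley=1 wall=2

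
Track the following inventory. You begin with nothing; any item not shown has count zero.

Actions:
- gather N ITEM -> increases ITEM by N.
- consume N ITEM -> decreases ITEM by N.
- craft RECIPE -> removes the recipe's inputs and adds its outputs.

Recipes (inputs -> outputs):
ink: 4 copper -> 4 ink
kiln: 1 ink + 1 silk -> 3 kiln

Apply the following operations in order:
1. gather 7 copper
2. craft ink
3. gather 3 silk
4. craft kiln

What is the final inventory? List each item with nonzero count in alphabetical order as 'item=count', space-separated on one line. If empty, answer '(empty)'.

Answer: copper=3 ink=3 kiln=3 silk=2

Derivation:
After 1 (gather 7 copper): copper=7
After 2 (craft ink): copper=3 ink=4
After 3 (gather 3 silk): copper=3 ink=4 silk=3
After 4 (craft kiln): copper=3 ink=3 kiln=3 silk=2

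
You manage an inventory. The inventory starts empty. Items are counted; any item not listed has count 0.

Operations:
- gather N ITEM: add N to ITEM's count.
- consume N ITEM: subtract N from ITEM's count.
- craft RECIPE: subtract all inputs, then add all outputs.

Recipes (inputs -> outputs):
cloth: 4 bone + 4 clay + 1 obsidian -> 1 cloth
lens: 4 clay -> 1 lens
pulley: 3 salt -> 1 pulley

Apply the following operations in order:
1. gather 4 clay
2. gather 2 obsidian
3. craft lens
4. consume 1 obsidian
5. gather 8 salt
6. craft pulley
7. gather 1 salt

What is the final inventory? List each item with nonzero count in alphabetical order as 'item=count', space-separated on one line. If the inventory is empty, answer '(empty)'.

After 1 (gather 4 clay): clay=4
After 2 (gather 2 obsidian): clay=4 obsidian=2
After 3 (craft lens): lens=1 obsidian=2
After 4 (consume 1 obsidian): lens=1 obsidian=1
After 5 (gather 8 salt): lens=1 obsidian=1 salt=8
After 6 (craft pulley): lens=1 obsidian=1 pulley=1 salt=5
After 7 (gather 1 salt): lens=1 obsidian=1 pulley=1 salt=6

Answer: lens=1 obsidian=1 pulley=1 salt=6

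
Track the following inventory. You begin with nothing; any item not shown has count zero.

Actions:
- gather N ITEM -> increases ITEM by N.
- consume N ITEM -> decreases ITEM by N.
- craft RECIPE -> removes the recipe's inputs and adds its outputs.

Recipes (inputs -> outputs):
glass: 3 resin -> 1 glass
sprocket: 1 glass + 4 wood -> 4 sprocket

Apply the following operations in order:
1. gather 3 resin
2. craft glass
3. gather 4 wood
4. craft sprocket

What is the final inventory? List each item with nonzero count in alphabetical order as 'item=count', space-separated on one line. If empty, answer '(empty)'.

Answer: sprocket=4

Derivation:
After 1 (gather 3 resin): resin=3
After 2 (craft glass): glass=1
After 3 (gather 4 wood): glass=1 wood=4
After 4 (craft sprocket): sprocket=4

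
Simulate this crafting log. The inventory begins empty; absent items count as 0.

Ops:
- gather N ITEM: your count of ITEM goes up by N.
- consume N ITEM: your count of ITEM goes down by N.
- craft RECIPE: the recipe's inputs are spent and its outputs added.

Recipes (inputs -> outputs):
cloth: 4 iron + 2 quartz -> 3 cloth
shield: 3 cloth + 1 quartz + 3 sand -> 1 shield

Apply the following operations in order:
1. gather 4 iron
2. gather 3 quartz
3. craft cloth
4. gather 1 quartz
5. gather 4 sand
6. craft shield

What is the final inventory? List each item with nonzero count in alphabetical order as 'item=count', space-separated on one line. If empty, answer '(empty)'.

After 1 (gather 4 iron): iron=4
After 2 (gather 3 quartz): iron=4 quartz=3
After 3 (craft cloth): cloth=3 quartz=1
After 4 (gather 1 quartz): cloth=3 quartz=2
After 5 (gather 4 sand): cloth=3 quartz=2 sand=4
After 6 (craft shield): quartz=1 sand=1 shield=1

Answer: quartz=1 sand=1 shield=1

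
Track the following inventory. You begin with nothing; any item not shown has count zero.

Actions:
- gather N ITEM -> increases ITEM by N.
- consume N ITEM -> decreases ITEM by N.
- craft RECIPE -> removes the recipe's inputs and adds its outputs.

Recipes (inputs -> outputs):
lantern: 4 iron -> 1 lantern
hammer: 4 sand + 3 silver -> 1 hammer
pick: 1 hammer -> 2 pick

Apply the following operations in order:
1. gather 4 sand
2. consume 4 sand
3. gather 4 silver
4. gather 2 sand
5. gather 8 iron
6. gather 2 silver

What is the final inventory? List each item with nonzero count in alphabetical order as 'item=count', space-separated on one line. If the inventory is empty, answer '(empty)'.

Answer: iron=8 sand=2 silver=6

Derivation:
After 1 (gather 4 sand): sand=4
After 2 (consume 4 sand): (empty)
After 3 (gather 4 silver): silver=4
After 4 (gather 2 sand): sand=2 silver=4
After 5 (gather 8 iron): iron=8 sand=2 silver=4
After 6 (gather 2 silver): iron=8 sand=2 silver=6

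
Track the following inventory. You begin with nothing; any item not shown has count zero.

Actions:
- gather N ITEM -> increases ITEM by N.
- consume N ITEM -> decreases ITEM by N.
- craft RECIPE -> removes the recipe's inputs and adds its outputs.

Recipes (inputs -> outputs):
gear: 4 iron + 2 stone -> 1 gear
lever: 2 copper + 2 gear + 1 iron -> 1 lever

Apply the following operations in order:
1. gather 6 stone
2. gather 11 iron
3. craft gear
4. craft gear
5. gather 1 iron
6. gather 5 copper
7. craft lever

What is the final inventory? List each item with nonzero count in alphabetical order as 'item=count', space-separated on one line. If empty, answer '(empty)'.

Answer: copper=3 iron=3 lever=1 stone=2

Derivation:
After 1 (gather 6 stone): stone=6
After 2 (gather 11 iron): iron=11 stone=6
After 3 (craft gear): gear=1 iron=7 stone=4
After 4 (craft gear): gear=2 iron=3 stone=2
After 5 (gather 1 iron): gear=2 iron=4 stone=2
After 6 (gather 5 copper): copper=5 gear=2 iron=4 stone=2
After 7 (craft lever): copper=3 iron=3 lever=1 stone=2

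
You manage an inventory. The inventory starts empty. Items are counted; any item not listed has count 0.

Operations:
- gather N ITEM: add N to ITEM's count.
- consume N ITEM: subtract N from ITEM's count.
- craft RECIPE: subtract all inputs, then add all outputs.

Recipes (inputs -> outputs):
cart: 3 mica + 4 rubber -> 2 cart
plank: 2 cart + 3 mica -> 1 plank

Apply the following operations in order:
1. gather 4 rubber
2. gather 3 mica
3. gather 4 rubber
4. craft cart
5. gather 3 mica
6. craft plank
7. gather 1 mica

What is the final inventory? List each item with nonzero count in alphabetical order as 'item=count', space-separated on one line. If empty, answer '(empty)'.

After 1 (gather 4 rubber): rubber=4
After 2 (gather 3 mica): mica=3 rubber=4
After 3 (gather 4 rubber): mica=3 rubber=8
After 4 (craft cart): cart=2 rubber=4
After 5 (gather 3 mica): cart=2 mica=3 rubber=4
After 6 (craft plank): plank=1 rubber=4
After 7 (gather 1 mica): mica=1 plank=1 rubber=4

Answer: mica=1 plank=1 rubber=4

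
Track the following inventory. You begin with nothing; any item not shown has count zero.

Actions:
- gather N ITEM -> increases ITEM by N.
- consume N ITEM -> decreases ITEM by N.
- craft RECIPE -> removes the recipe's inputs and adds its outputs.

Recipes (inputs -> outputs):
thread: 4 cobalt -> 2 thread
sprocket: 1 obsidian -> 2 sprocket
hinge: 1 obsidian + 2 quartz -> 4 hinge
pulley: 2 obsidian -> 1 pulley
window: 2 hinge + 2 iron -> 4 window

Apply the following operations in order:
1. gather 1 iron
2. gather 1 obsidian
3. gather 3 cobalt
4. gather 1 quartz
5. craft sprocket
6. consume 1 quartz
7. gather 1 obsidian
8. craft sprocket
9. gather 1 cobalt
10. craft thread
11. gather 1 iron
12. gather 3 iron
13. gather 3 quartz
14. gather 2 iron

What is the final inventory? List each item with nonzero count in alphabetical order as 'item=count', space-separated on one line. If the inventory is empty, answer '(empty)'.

Answer: iron=7 quartz=3 sprocket=4 thread=2

Derivation:
After 1 (gather 1 iron): iron=1
After 2 (gather 1 obsidian): iron=1 obsidian=1
After 3 (gather 3 cobalt): cobalt=3 iron=1 obsidian=1
After 4 (gather 1 quartz): cobalt=3 iron=1 obsidian=1 quartz=1
After 5 (craft sprocket): cobalt=3 iron=1 quartz=1 sprocket=2
After 6 (consume 1 quartz): cobalt=3 iron=1 sprocket=2
After 7 (gather 1 obsidian): cobalt=3 iron=1 obsidian=1 sprocket=2
After 8 (craft sprocket): cobalt=3 iron=1 sprocket=4
After 9 (gather 1 cobalt): cobalt=4 iron=1 sprocket=4
After 10 (craft thread): iron=1 sprocket=4 thread=2
After 11 (gather 1 iron): iron=2 sprocket=4 thread=2
After 12 (gather 3 iron): iron=5 sprocket=4 thread=2
After 13 (gather 3 quartz): iron=5 quartz=3 sprocket=4 thread=2
After 14 (gather 2 iron): iron=7 quartz=3 sprocket=4 thread=2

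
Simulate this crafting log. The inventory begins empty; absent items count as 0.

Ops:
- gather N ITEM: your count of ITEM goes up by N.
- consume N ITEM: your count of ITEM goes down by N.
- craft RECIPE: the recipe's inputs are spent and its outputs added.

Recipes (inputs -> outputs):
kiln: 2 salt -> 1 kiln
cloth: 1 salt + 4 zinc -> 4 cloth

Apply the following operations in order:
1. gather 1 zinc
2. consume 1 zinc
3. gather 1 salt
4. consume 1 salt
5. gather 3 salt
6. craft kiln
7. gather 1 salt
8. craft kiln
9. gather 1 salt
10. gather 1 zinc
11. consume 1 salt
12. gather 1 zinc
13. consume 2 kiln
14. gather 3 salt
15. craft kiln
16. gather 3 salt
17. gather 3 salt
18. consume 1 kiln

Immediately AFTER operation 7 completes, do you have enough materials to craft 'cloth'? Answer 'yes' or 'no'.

After 1 (gather 1 zinc): zinc=1
After 2 (consume 1 zinc): (empty)
After 3 (gather 1 salt): salt=1
After 4 (consume 1 salt): (empty)
After 5 (gather 3 salt): salt=3
After 6 (craft kiln): kiln=1 salt=1
After 7 (gather 1 salt): kiln=1 salt=2

Answer: no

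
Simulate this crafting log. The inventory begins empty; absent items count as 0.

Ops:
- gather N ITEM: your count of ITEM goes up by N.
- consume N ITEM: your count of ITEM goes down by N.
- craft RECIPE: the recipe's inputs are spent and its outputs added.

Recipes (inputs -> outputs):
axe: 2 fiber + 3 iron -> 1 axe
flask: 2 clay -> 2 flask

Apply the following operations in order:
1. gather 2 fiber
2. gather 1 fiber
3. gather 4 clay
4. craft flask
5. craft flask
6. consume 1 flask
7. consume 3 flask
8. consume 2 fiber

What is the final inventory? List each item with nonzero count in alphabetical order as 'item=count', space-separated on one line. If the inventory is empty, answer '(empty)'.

Answer: fiber=1

Derivation:
After 1 (gather 2 fiber): fiber=2
After 2 (gather 1 fiber): fiber=3
After 3 (gather 4 clay): clay=4 fiber=3
After 4 (craft flask): clay=2 fiber=3 flask=2
After 5 (craft flask): fiber=3 flask=4
After 6 (consume 1 flask): fiber=3 flask=3
After 7 (consume 3 flask): fiber=3
After 8 (consume 2 fiber): fiber=1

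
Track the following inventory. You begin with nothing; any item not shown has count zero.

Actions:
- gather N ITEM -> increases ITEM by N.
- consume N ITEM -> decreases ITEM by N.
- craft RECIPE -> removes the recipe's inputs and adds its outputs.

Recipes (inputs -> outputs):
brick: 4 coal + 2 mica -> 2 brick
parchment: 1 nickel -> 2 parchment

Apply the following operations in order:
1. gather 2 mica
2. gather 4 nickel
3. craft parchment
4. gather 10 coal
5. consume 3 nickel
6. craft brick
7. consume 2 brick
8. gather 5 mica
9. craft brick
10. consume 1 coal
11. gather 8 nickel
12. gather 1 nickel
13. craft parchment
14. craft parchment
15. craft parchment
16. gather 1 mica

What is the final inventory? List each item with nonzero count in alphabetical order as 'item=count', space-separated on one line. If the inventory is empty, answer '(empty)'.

After 1 (gather 2 mica): mica=2
After 2 (gather 4 nickel): mica=2 nickel=4
After 3 (craft parchment): mica=2 nickel=3 parchment=2
After 4 (gather 10 coal): coal=10 mica=2 nickel=3 parchment=2
After 5 (consume 3 nickel): coal=10 mica=2 parchment=2
After 6 (craft brick): brick=2 coal=6 parchment=2
After 7 (consume 2 brick): coal=6 parchment=2
After 8 (gather 5 mica): coal=6 mica=5 parchment=2
After 9 (craft brick): brick=2 coal=2 mica=3 parchment=2
After 10 (consume 1 coal): brick=2 coal=1 mica=3 parchment=2
After 11 (gather 8 nickel): brick=2 coal=1 mica=3 nickel=8 parchment=2
After 12 (gather 1 nickel): brick=2 coal=1 mica=3 nickel=9 parchment=2
After 13 (craft parchment): brick=2 coal=1 mica=3 nickel=8 parchment=4
After 14 (craft parchment): brick=2 coal=1 mica=3 nickel=7 parchment=6
After 15 (craft parchment): brick=2 coal=1 mica=3 nickel=6 parchment=8
After 16 (gather 1 mica): brick=2 coal=1 mica=4 nickel=6 parchment=8

Answer: brick=2 coal=1 mica=4 nickel=6 parchment=8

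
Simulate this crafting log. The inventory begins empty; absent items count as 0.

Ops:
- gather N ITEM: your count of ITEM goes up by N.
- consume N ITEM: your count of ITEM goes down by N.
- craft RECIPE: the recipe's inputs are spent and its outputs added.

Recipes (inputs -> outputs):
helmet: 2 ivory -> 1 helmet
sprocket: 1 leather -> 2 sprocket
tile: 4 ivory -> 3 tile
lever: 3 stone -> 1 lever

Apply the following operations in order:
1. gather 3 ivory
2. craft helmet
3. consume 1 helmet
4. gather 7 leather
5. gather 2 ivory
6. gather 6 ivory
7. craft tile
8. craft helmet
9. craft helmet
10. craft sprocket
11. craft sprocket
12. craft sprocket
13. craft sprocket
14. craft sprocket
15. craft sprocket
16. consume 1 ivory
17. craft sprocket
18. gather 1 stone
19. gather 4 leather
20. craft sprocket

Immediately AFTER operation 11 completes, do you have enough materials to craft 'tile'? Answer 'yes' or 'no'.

After 1 (gather 3 ivory): ivory=3
After 2 (craft helmet): helmet=1 ivory=1
After 3 (consume 1 helmet): ivory=1
After 4 (gather 7 leather): ivory=1 leather=7
After 5 (gather 2 ivory): ivory=3 leather=7
After 6 (gather 6 ivory): ivory=9 leather=7
After 7 (craft tile): ivory=5 leather=7 tile=3
After 8 (craft helmet): helmet=1 ivory=3 leather=7 tile=3
After 9 (craft helmet): helmet=2 ivory=1 leather=7 tile=3
After 10 (craft sprocket): helmet=2 ivory=1 leather=6 sprocket=2 tile=3
After 11 (craft sprocket): helmet=2 ivory=1 leather=5 sprocket=4 tile=3

Answer: no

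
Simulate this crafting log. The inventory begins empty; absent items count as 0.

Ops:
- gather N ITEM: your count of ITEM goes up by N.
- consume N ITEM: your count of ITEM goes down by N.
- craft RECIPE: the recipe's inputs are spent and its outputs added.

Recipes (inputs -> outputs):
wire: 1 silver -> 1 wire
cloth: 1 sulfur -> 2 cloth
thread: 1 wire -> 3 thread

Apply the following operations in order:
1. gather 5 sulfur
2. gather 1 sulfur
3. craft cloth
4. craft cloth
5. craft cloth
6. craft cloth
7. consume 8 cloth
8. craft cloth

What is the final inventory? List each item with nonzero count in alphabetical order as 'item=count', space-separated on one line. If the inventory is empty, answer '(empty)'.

After 1 (gather 5 sulfur): sulfur=5
After 2 (gather 1 sulfur): sulfur=6
After 3 (craft cloth): cloth=2 sulfur=5
After 4 (craft cloth): cloth=4 sulfur=4
After 5 (craft cloth): cloth=6 sulfur=3
After 6 (craft cloth): cloth=8 sulfur=2
After 7 (consume 8 cloth): sulfur=2
After 8 (craft cloth): cloth=2 sulfur=1

Answer: cloth=2 sulfur=1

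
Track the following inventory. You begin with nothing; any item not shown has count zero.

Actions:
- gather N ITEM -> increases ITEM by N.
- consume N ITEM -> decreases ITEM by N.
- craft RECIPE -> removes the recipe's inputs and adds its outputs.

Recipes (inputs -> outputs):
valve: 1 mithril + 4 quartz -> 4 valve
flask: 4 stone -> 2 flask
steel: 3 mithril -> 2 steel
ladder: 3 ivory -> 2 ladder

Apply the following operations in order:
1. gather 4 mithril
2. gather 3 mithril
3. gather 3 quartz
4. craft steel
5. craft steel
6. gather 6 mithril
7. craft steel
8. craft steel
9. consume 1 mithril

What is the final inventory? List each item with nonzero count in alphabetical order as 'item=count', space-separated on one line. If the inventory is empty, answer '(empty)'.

After 1 (gather 4 mithril): mithril=4
After 2 (gather 3 mithril): mithril=7
After 3 (gather 3 quartz): mithril=7 quartz=3
After 4 (craft steel): mithril=4 quartz=3 steel=2
After 5 (craft steel): mithril=1 quartz=3 steel=4
After 6 (gather 6 mithril): mithril=7 quartz=3 steel=4
After 7 (craft steel): mithril=4 quartz=3 steel=6
After 8 (craft steel): mithril=1 quartz=3 steel=8
After 9 (consume 1 mithril): quartz=3 steel=8

Answer: quartz=3 steel=8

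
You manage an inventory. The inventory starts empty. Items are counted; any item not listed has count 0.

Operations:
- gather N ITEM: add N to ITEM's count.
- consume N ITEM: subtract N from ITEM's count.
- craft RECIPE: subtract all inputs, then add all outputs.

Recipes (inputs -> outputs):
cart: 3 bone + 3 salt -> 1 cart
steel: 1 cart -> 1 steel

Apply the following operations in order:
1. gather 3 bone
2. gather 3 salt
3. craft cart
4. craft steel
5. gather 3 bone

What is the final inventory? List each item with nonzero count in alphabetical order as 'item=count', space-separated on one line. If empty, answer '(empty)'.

After 1 (gather 3 bone): bone=3
After 2 (gather 3 salt): bone=3 salt=3
After 3 (craft cart): cart=1
After 4 (craft steel): steel=1
After 5 (gather 3 bone): bone=3 steel=1

Answer: bone=3 steel=1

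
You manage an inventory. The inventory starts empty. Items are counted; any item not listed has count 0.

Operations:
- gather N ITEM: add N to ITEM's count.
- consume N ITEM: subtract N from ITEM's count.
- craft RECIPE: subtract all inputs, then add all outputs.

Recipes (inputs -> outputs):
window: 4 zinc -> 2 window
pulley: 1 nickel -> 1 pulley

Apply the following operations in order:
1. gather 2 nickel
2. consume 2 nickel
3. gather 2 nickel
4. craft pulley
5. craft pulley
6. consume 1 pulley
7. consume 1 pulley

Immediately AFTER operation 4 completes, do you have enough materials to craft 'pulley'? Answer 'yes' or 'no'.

After 1 (gather 2 nickel): nickel=2
After 2 (consume 2 nickel): (empty)
After 3 (gather 2 nickel): nickel=2
After 4 (craft pulley): nickel=1 pulley=1

Answer: yes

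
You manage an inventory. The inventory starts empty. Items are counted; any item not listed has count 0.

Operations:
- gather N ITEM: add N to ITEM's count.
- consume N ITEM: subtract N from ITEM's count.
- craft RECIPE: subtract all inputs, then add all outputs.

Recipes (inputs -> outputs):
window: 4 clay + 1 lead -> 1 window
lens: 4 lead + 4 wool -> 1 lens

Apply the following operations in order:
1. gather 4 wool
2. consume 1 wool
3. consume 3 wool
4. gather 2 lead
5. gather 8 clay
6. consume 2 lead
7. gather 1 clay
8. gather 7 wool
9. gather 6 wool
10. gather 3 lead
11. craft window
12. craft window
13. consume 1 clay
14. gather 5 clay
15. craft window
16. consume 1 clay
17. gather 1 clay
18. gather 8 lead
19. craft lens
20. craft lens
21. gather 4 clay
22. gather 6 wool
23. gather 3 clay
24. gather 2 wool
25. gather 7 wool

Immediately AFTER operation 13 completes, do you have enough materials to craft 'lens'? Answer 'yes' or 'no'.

Answer: no

Derivation:
After 1 (gather 4 wool): wool=4
After 2 (consume 1 wool): wool=3
After 3 (consume 3 wool): (empty)
After 4 (gather 2 lead): lead=2
After 5 (gather 8 clay): clay=8 lead=2
After 6 (consume 2 lead): clay=8
After 7 (gather 1 clay): clay=9
After 8 (gather 7 wool): clay=9 wool=7
After 9 (gather 6 wool): clay=9 wool=13
After 10 (gather 3 lead): clay=9 lead=3 wool=13
After 11 (craft window): clay=5 lead=2 window=1 wool=13
After 12 (craft window): clay=1 lead=1 window=2 wool=13
After 13 (consume 1 clay): lead=1 window=2 wool=13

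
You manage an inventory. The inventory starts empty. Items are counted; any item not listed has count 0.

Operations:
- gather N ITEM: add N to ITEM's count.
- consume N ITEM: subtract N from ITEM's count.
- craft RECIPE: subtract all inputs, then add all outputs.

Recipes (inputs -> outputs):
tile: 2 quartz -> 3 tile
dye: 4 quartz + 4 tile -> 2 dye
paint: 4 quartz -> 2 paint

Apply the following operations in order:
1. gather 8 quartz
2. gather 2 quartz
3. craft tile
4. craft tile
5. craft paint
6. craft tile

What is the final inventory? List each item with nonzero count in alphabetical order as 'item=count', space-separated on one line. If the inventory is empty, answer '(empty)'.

After 1 (gather 8 quartz): quartz=8
After 2 (gather 2 quartz): quartz=10
After 3 (craft tile): quartz=8 tile=3
After 4 (craft tile): quartz=6 tile=6
After 5 (craft paint): paint=2 quartz=2 tile=6
After 6 (craft tile): paint=2 tile=9

Answer: paint=2 tile=9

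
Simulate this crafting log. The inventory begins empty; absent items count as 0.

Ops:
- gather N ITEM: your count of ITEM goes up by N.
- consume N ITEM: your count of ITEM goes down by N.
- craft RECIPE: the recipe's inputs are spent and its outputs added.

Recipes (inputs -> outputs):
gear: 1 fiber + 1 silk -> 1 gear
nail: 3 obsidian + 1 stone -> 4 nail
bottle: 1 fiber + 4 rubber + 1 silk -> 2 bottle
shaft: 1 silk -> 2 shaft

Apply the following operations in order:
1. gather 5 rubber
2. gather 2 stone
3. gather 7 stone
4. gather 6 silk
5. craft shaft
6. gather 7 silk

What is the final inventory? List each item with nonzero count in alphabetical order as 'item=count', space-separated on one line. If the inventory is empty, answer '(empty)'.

Answer: rubber=5 shaft=2 silk=12 stone=9

Derivation:
After 1 (gather 5 rubber): rubber=5
After 2 (gather 2 stone): rubber=5 stone=2
After 3 (gather 7 stone): rubber=5 stone=9
After 4 (gather 6 silk): rubber=5 silk=6 stone=9
After 5 (craft shaft): rubber=5 shaft=2 silk=5 stone=9
After 6 (gather 7 silk): rubber=5 shaft=2 silk=12 stone=9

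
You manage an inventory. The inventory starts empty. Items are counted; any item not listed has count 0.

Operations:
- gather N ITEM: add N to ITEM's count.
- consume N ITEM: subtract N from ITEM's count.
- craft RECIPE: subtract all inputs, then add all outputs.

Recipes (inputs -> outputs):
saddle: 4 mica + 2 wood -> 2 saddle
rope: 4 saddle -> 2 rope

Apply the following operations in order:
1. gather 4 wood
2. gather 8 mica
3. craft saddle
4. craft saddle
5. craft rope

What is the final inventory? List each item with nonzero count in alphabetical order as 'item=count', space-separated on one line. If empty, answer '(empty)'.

Answer: rope=2

Derivation:
After 1 (gather 4 wood): wood=4
After 2 (gather 8 mica): mica=8 wood=4
After 3 (craft saddle): mica=4 saddle=2 wood=2
After 4 (craft saddle): saddle=4
After 5 (craft rope): rope=2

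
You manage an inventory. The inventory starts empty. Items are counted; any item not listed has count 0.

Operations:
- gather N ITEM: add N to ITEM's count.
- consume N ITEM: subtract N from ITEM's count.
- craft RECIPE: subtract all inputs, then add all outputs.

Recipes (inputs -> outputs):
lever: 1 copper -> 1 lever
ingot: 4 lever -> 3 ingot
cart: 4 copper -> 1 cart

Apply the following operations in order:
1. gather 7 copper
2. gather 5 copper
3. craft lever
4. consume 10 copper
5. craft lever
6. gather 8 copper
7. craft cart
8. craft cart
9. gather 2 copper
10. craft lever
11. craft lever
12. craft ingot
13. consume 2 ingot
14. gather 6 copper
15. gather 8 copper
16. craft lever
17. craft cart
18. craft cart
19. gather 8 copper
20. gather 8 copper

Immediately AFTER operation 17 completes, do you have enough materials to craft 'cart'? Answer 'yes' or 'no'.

Answer: yes

Derivation:
After 1 (gather 7 copper): copper=7
After 2 (gather 5 copper): copper=12
After 3 (craft lever): copper=11 lever=1
After 4 (consume 10 copper): copper=1 lever=1
After 5 (craft lever): lever=2
After 6 (gather 8 copper): copper=8 lever=2
After 7 (craft cart): cart=1 copper=4 lever=2
After 8 (craft cart): cart=2 lever=2
After 9 (gather 2 copper): cart=2 copper=2 lever=2
After 10 (craft lever): cart=2 copper=1 lever=3
After 11 (craft lever): cart=2 lever=4
After 12 (craft ingot): cart=2 ingot=3
After 13 (consume 2 ingot): cart=2 ingot=1
After 14 (gather 6 copper): cart=2 copper=6 ingot=1
After 15 (gather 8 copper): cart=2 copper=14 ingot=1
After 16 (craft lever): cart=2 copper=13 ingot=1 lever=1
After 17 (craft cart): cart=3 copper=9 ingot=1 lever=1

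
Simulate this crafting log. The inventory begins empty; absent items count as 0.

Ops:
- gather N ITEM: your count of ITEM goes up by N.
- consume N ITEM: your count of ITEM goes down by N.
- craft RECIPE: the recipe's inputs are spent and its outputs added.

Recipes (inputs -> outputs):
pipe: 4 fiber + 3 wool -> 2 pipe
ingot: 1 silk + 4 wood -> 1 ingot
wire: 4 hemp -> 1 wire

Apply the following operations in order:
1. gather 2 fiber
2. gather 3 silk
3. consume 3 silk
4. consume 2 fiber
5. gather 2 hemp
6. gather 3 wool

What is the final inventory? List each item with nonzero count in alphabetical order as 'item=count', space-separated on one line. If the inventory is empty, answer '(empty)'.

After 1 (gather 2 fiber): fiber=2
After 2 (gather 3 silk): fiber=2 silk=3
After 3 (consume 3 silk): fiber=2
After 4 (consume 2 fiber): (empty)
After 5 (gather 2 hemp): hemp=2
After 6 (gather 3 wool): hemp=2 wool=3

Answer: hemp=2 wool=3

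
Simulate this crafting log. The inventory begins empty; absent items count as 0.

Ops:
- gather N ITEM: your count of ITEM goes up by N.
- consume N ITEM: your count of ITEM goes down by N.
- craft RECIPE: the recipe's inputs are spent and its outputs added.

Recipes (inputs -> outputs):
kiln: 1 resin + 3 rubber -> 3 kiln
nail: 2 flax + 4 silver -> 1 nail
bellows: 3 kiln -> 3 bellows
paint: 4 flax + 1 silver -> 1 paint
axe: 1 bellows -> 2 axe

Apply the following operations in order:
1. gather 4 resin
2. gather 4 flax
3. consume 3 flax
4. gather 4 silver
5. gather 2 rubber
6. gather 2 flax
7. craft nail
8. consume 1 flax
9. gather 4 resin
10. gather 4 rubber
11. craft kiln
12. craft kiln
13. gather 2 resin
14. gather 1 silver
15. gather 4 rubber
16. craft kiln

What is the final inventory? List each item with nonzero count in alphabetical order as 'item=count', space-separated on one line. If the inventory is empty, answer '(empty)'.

After 1 (gather 4 resin): resin=4
After 2 (gather 4 flax): flax=4 resin=4
After 3 (consume 3 flax): flax=1 resin=4
After 4 (gather 4 silver): flax=1 resin=4 silver=4
After 5 (gather 2 rubber): flax=1 resin=4 rubber=2 silver=4
After 6 (gather 2 flax): flax=3 resin=4 rubber=2 silver=4
After 7 (craft nail): flax=1 nail=1 resin=4 rubber=2
After 8 (consume 1 flax): nail=1 resin=4 rubber=2
After 9 (gather 4 resin): nail=1 resin=8 rubber=2
After 10 (gather 4 rubber): nail=1 resin=8 rubber=6
After 11 (craft kiln): kiln=3 nail=1 resin=7 rubber=3
After 12 (craft kiln): kiln=6 nail=1 resin=6
After 13 (gather 2 resin): kiln=6 nail=1 resin=8
After 14 (gather 1 silver): kiln=6 nail=1 resin=8 silver=1
After 15 (gather 4 rubber): kiln=6 nail=1 resin=8 rubber=4 silver=1
After 16 (craft kiln): kiln=9 nail=1 resin=7 rubber=1 silver=1

Answer: kiln=9 nail=1 resin=7 rubber=1 silver=1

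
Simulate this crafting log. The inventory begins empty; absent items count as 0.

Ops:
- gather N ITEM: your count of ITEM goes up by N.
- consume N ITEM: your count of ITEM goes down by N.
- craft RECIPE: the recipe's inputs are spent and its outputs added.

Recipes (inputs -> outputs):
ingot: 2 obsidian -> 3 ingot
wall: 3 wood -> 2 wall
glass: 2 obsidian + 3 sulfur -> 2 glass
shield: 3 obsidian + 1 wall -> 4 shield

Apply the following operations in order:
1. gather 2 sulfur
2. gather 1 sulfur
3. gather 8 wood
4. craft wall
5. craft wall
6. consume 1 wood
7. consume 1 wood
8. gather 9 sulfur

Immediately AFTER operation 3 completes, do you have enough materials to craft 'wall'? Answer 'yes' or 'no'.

After 1 (gather 2 sulfur): sulfur=2
After 2 (gather 1 sulfur): sulfur=3
After 3 (gather 8 wood): sulfur=3 wood=8

Answer: yes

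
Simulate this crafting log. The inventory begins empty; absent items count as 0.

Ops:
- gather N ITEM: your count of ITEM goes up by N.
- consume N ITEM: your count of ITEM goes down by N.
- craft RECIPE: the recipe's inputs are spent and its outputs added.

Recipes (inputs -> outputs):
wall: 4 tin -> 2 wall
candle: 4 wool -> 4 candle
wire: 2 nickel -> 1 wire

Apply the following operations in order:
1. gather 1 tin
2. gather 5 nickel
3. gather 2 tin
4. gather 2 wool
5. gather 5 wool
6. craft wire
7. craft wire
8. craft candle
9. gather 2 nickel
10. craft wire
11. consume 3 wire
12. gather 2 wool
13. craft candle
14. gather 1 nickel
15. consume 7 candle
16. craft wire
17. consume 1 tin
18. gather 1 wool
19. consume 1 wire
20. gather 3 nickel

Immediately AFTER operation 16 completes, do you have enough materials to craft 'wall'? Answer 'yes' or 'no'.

After 1 (gather 1 tin): tin=1
After 2 (gather 5 nickel): nickel=5 tin=1
After 3 (gather 2 tin): nickel=5 tin=3
After 4 (gather 2 wool): nickel=5 tin=3 wool=2
After 5 (gather 5 wool): nickel=5 tin=3 wool=7
After 6 (craft wire): nickel=3 tin=3 wire=1 wool=7
After 7 (craft wire): nickel=1 tin=3 wire=2 wool=7
After 8 (craft candle): candle=4 nickel=1 tin=3 wire=2 wool=3
After 9 (gather 2 nickel): candle=4 nickel=3 tin=3 wire=2 wool=3
After 10 (craft wire): candle=4 nickel=1 tin=3 wire=3 wool=3
After 11 (consume 3 wire): candle=4 nickel=1 tin=3 wool=3
After 12 (gather 2 wool): candle=4 nickel=1 tin=3 wool=5
After 13 (craft candle): candle=8 nickel=1 tin=3 wool=1
After 14 (gather 1 nickel): candle=8 nickel=2 tin=3 wool=1
After 15 (consume 7 candle): candle=1 nickel=2 tin=3 wool=1
After 16 (craft wire): candle=1 tin=3 wire=1 wool=1

Answer: no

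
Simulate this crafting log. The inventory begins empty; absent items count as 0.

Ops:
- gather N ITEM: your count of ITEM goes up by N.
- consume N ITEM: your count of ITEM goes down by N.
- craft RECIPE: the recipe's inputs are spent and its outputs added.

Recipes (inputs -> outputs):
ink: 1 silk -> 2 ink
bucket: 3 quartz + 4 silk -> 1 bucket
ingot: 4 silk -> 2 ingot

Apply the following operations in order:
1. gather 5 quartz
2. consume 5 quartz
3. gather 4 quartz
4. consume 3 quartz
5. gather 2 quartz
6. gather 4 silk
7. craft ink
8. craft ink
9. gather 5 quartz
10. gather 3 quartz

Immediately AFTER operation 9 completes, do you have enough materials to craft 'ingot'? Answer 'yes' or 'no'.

After 1 (gather 5 quartz): quartz=5
After 2 (consume 5 quartz): (empty)
After 3 (gather 4 quartz): quartz=4
After 4 (consume 3 quartz): quartz=1
After 5 (gather 2 quartz): quartz=3
After 6 (gather 4 silk): quartz=3 silk=4
After 7 (craft ink): ink=2 quartz=3 silk=3
After 8 (craft ink): ink=4 quartz=3 silk=2
After 9 (gather 5 quartz): ink=4 quartz=8 silk=2

Answer: no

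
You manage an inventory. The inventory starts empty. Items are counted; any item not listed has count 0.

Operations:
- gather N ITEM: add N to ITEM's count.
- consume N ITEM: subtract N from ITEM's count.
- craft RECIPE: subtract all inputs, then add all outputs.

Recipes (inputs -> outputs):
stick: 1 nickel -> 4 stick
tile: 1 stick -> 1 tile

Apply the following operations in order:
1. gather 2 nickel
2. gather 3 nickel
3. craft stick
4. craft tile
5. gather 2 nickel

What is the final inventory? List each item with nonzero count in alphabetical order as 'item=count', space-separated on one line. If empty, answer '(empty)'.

After 1 (gather 2 nickel): nickel=2
After 2 (gather 3 nickel): nickel=5
After 3 (craft stick): nickel=4 stick=4
After 4 (craft tile): nickel=4 stick=3 tile=1
After 5 (gather 2 nickel): nickel=6 stick=3 tile=1

Answer: nickel=6 stick=3 tile=1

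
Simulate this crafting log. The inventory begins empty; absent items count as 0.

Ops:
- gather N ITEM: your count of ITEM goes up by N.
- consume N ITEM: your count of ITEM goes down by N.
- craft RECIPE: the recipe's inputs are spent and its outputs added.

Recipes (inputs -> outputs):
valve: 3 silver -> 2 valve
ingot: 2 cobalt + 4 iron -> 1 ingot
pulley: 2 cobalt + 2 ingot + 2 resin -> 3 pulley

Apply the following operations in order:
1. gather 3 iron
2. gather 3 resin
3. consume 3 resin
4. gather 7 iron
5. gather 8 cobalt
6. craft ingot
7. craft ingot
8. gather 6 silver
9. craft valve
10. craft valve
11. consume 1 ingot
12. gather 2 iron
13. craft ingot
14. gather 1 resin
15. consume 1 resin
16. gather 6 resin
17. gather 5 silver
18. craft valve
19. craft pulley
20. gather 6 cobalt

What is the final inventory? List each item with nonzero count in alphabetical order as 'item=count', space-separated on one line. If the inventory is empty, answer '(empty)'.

After 1 (gather 3 iron): iron=3
After 2 (gather 3 resin): iron=3 resin=3
After 3 (consume 3 resin): iron=3
After 4 (gather 7 iron): iron=10
After 5 (gather 8 cobalt): cobalt=8 iron=10
After 6 (craft ingot): cobalt=6 ingot=1 iron=6
After 7 (craft ingot): cobalt=4 ingot=2 iron=2
After 8 (gather 6 silver): cobalt=4 ingot=2 iron=2 silver=6
After 9 (craft valve): cobalt=4 ingot=2 iron=2 silver=3 valve=2
After 10 (craft valve): cobalt=4 ingot=2 iron=2 valve=4
After 11 (consume 1 ingot): cobalt=4 ingot=1 iron=2 valve=4
After 12 (gather 2 iron): cobalt=4 ingot=1 iron=4 valve=4
After 13 (craft ingot): cobalt=2 ingot=2 valve=4
After 14 (gather 1 resin): cobalt=2 ingot=2 resin=1 valve=4
After 15 (consume 1 resin): cobalt=2 ingot=2 valve=4
After 16 (gather 6 resin): cobalt=2 ingot=2 resin=6 valve=4
After 17 (gather 5 silver): cobalt=2 ingot=2 resin=6 silver=5 valve=4
After 18 (craft valve): cobalt=2 ingot=2 resin=6 silver=2 valve=6
After 19 (craft pulley): pulley=3 resin=4 silver=2 valve=6
After 20 (gather 6 cobalt): cobalt=6 pulley=3 resin=4 silver=2 valve=6

Answer: cobalt=6 pulley=3 resin=4 silver=2 valve=6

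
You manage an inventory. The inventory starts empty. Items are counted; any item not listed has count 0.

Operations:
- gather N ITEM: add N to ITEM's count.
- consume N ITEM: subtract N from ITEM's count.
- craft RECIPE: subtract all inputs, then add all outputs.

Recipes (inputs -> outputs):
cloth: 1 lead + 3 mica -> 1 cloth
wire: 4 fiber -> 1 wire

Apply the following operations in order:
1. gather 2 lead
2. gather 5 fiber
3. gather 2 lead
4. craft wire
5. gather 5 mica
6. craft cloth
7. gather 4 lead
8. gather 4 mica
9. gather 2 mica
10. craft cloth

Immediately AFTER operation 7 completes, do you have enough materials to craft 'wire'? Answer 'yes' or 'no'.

After 1 (gather 2 lead): lead=2
After 2 (gather 5 fiber): fiber=5 lead=2
After 3 (gather 2 lead): fiber=5 lead=4
After 4 (craft wire): fiber=1 lead=4 wire=1
After 5 (gather 5 mica): fiber=1 lead=4 mica=5 wire=1
After 6 (craft cloth): cloth=1 fiber=1 lead=3 mica=2 wire=1
After 7 (gather 4 lead): cloth=1 fiber=1 lead=7 mica=2 wire=1

Answer: no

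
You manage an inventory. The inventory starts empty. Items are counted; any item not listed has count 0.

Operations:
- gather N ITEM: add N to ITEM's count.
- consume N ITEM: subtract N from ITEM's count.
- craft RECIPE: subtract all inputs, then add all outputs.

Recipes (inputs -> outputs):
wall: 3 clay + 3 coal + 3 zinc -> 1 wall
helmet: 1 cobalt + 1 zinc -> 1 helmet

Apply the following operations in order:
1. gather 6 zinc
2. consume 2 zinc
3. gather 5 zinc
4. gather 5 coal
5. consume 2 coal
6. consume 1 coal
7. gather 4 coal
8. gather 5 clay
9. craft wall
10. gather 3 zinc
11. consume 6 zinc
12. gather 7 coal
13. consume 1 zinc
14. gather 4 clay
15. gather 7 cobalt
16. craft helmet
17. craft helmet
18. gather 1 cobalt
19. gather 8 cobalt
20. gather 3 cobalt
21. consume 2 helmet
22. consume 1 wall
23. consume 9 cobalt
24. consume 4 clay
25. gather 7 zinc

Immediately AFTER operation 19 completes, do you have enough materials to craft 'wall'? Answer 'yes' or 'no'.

Answer: no

Derivation:
After 1 (gather 6 zinc): zinc=6
After 2 (consume 2 zinc): zinc=4
After 3 (gather 5 zinc): zinc=9
After 4 (gather 5 coal): coal=5 zinc=9
After 5 (consume 2 coal): coal=3 zinc=9
After 6 (consume 1 coal): coal=2 zinc=9
After 7 (gather 4 coal): coal=6 zinc=9
After 8 (gather 5 clay): clay=5 coal=6 zinc=9
After 9 (craft wall): clay=2 coal=3 wall=1 zinc=6
After 10 (gather 3 zinc): clay=2 coal=3 wall=1 zinc=9
After 11 (consume 6 zinc): clay=2 coal=3 wall=1 zinc=3
After 12 (gather 7 coal): clay=2 coal=10 wall=1 zinc=3
After 13 (consume 1 zinc): clay=2 coal=10 wall=1 zinc=2
After 14 (gather 4 clay): clay=6 coal=10 wall=1 zinc=2
After 15 (gather 7 cobalt): clay=6 coal=10 cobalt=7 wall=1 zinc=2
After 16 (craft helmet): clay=6 coal=10 cobalt=6 helmet=1 wall=1 zinc=1
After 17 (craft helmet): clay=6 coal=10 cobalt=5 helmet=2 wall=1
After 18 (gather 1 cobalt): clay=6 coal=10 cobalt=6 helmet=2 wall=1
After 19 (gather 8 cobalt): clay=6 coal=10 cobalt=14 helmet=2 wall=1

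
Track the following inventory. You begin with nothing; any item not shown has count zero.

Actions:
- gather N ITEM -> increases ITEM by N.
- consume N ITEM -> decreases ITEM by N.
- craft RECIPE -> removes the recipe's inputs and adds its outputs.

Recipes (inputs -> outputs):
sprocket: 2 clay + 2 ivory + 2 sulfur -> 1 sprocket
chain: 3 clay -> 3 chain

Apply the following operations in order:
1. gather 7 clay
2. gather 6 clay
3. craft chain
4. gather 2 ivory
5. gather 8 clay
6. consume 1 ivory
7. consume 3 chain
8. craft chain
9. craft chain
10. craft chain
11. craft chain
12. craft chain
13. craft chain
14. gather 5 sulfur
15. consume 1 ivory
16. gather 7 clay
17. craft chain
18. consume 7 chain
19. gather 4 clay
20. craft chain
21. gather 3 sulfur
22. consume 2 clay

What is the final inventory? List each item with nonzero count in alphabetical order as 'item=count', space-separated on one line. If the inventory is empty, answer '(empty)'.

After 1 (gather 7 clay): clay=7
After 2 (gather 6 clay): clay=13
After 3 (craft chain): chain=3 clay=10
After 4 (gather 2 ivory): chain=3 clay=10 ivory=2
After 5 (gather 8 clay): chain=3 clay=18 ivory=2
After 6 (consume 1 ivory): chain=3 clay=18 ivory=1
After 7 (consume 3 chain): clay=18 ivory=1
After 8 (craft chain): chain=3 clay=15 ivory=1
After 9 (craft chain): chain=6 clay=12 ivory=1
After 10 (craft chain): chain=9 clay=9 ivory=1
After 11 (craft chain): chain=12 clay=6 ivory=1
After 12 (craft chain): chain=15 clay=3 ivory=1
After 13 (craft chain): chain=18 ivory=1
After 14 (gather 5 sulfur): chain=18 ivory=1 sulfur=5
After 15 (consume 1 ivory): chain=18 sulfur=5
After 16 (gather 7 clay): chain=18 clay=7 sulfur=5
After 17 (craft chain): chain=21 clay=4 sulfur=5
After 18 (consume 7 chain): chain=14 clay=4 sulfur=5
After 19 (gather 4 clay): chain=14 clay=8 sulfur=5
After 20 (craft chain): chain=17 clay=5 sulfur=5
After 21 (gather 3 sulfur): chain=17 clay=5 sulfur=8
After 22 (consume 2 clay): chain=17 clay=3 sulfur=8

Answer: chain=17 clay=3 sulfur=8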